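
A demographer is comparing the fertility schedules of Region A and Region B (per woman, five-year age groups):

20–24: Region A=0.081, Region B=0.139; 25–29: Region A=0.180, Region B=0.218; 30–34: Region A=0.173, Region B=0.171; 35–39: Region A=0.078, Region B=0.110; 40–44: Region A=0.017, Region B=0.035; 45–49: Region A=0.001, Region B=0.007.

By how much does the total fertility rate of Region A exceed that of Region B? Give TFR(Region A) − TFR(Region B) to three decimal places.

-0.750

Region A:
  Sum of ASFRs = 0.081 + 0.180 + 0.173 + 0.078 + 0.017 + 0.001 = 0.530
  TFR = 5 × 0.530 = 2.65
Region B:
  Sum of ASFRs = 0.139 + 0.218 + 0.171 + 0.110 + 0.035 + 0.007 = 0.680
  TFR = 5 × 0.680 = 3.4
Difference = 2.65 − 3.4 = -0.75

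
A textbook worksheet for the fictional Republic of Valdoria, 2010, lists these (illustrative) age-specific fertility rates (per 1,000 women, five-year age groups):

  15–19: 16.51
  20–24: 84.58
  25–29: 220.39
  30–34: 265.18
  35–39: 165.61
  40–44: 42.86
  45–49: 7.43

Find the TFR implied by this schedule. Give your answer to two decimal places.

4.01

Sum of ASFRs = 16.51 + 84.58 + 220.39 + 265.18 + 165.61 + 42.86 + 7.43 = 802.56
TFR = 5 × 802.56 / 1000 = 4.0128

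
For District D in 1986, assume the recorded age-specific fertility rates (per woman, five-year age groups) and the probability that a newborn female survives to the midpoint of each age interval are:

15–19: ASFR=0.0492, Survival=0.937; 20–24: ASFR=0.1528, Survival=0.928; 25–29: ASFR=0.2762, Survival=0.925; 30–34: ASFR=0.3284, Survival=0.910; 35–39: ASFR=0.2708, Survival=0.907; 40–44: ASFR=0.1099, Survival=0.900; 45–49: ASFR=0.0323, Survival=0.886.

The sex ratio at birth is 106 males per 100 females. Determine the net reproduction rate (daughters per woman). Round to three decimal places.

Proportion female at birth = 100 / (100 + 106) = 0.48544.
Survival-weighted fertility by age (5·fₓ·Sₓ):
  15–19: 5 × 0.0492 × 0.937 = 0.23050
  20–24: 5 × 0.1528 × 0.928 = 0.70899
  25–29: 5 × 0.2762 × 0.925 = 1.27743
  30–34: 5 × 0.3284 × 0.910 = 1.49422
  35–39: 5 × 0.2708 × 0.907 = 1.22808
  40–44: 5 × 0.1099 × 0.900 = 0.49455
  45–49: 5 × 0.0323 × 0.886 = 0.14309
Sum = 5.57686
NRR = 0.48544 × 5.57686 = 2.70723
An NRR exceeding 1 indicates intrinsic growth under these rates.

2.707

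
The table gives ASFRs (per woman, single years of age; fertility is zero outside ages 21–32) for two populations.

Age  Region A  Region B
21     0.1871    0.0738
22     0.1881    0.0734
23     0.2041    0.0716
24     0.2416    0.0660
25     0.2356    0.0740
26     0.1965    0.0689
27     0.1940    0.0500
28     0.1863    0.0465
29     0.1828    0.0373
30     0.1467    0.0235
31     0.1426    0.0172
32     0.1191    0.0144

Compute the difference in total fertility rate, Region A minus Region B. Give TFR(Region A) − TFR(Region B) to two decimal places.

1.61

Region A:
  Sum of ASFRs = 0.1871 + 0.1881 + 0.2041 + 0.2416 + 0.2356 + 0.1965 + 0.1940 + 0.1863 + 0.1828 + 0.1467 + 0.1426 + 0.1191 = 2.2245
  TFR = 2.2245
Region B:
  Sum of ASFRs = 0.0738 + 0.0734 + 0.0716 + 0.0660 + 0.0740 + 0.0689 + 0.0500 + 0.0465 + 0.0373 + 0.0235 + 0.0172 + 0.0144 = 0.6166
  TFR = 0.6166
Difference = 2.2245 − 0.6166 = 1.6079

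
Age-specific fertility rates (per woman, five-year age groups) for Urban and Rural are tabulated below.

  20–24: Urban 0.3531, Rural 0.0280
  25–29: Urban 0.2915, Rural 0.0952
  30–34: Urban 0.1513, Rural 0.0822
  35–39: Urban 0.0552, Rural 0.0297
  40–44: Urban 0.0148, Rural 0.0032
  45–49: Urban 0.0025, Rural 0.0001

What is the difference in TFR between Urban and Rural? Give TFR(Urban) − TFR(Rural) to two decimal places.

3.15

Urban:
  Sum of ASFRs = 0.3531 + 0.2915 + 0.1513 + 0.0552 + 0.0148 + 0.0025 = 0.8684
  TFR = 5 × 0.8684 = 4.342
Rural:
  Sum of ASFRs = 0.0280 + 0.0952 + 0.0822 + 0.0297 + 0.0032 + 0.0001 = 0.2384
  TFR = 5 × 0.2384 = 1.192
Difference = 4.342 − 1.192 = 3.15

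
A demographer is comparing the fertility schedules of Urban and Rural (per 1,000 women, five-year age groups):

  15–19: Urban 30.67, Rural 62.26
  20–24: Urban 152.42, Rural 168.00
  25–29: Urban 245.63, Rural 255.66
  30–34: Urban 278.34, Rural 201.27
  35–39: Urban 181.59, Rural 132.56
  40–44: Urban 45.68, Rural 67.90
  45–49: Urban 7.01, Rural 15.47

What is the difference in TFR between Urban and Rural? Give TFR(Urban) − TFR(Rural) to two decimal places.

Urban:
  Sum of ASFRs = 30.67 + 152.42 + 245.63 + 278.34 + 181.59 + 45.68 + 7.01 = 941.34
  TFR = 5 × 941.34 / 1000 = 4.7067
Rural:
  Sum of ASFRs = 62.26 + 168.00 + 255.66 + 201.27 + 132.56 + 67.90 + 15.47 = 903.12
  TFR = 5 × 903.12 / 1000 = 4.5156
Difference = 4.7067 − 4.5156 = 0.1911

0.19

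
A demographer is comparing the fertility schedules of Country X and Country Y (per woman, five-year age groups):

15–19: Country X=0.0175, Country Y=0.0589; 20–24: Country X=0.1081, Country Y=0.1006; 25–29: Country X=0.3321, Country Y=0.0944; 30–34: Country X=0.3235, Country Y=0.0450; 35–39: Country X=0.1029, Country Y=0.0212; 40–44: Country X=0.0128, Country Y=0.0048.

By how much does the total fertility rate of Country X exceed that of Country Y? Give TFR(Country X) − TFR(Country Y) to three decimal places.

Country X:
  Sum of ASFRs = 0.0175 + 0.1081 + 0.3321 + 0.3235 + 0.1029 + 0.0128 = 0.8969
  TFR = 5 × 0.8969 = 4.4845
Country Y:
  Sum of ASFRs = 0.0589 + 0.1006 + 0.0944 + 0.0450 + 0.0212 + 0.0048 = 0.3249
  TFR = 5 × 0.3249 = 1.6245
Difference = 4.4845 − 1.6245 = 2.86

2.860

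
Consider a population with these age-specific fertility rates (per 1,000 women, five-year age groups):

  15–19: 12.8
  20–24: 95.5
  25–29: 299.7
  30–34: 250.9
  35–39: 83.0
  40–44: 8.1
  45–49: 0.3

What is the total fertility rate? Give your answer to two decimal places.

Sum of ASFRs = 12.8 + 95.5 + 299.7 + 250.9 + 83.0 + 8.1 + 0.3 = 750.3
TFR = 5 × 750.3 / 1000 = 3.7515

3.75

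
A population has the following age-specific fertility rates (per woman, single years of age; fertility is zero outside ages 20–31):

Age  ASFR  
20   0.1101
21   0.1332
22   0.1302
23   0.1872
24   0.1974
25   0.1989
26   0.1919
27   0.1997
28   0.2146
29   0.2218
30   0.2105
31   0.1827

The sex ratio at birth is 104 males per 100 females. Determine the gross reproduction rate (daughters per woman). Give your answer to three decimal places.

1.068

Proportion female at birth = 100 / (100 + 104) = 0.49020.
Sum of ASFRs = 0.1101 + 0.1332 + 0.1302 + 0.1872 + 0.1974 + 0.1989 + 0.1919 + 0.1997 + 0.2146 + 0.2218 + 0.2105 + 0.1827 = 2.1782
TFR = 2.1782
GRR = 0.49020 × 2.1782 = 1.06775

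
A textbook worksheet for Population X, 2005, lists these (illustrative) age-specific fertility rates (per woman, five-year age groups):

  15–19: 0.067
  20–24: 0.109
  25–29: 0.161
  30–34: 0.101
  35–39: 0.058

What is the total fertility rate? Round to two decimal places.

2.48

Sum of ASFRs = 0.067 + 0.109 + 0.161 + 0.101 + 0.058 = 0.496
TFR = 5 × 0.496 = 2.48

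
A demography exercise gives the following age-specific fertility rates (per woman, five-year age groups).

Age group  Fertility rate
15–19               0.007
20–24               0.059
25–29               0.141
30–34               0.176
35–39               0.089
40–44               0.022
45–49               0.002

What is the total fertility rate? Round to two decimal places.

2.48

Sum of ASFRs = 0.007 + 0.059 + 0.141 + 0.176 + 0.089 + 0.022 + 0.002 = 0.496
TFR = 5 × 0.496 = 2.48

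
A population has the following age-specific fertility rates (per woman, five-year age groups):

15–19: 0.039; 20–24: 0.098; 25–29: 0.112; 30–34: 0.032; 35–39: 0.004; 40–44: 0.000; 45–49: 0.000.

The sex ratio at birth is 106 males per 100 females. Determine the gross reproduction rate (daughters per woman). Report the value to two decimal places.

Proportion female at birth = 100 / (100 + 106) = 0.48544.
Sum of ASFRs = 0.039 + 0.098 + 0.112 + 0.032 + 0.004 + 0.000 + 0.000 = 0.285
TFR = 5 × 0.285 = 1.425
GRR = 0.48544 × 1.425 = 0.69175

0.69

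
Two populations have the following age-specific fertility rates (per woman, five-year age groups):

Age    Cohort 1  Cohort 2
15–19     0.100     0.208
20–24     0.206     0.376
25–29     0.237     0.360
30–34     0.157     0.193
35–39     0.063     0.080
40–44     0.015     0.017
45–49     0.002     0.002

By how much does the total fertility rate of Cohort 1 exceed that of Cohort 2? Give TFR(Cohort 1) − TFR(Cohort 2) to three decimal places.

-2.280

Cohort 1:
  Sum of ASFRs = 0.100 + 0.206 + 0.237 + 0.157 + 0.063 + 0.015 + 0.002 = 0.780
  TFR = 5 × 0.780 = 3.9
Cohort 2:
  Sum of ASFRs = 0.208 + 0.376 + 0.360 + 0.193 + 0.080 + 0.017 + 0.002 = 1.236
  TFR = 5 × 1.236 = 6.18
Difference = 3.9 − 6.18 = -2.28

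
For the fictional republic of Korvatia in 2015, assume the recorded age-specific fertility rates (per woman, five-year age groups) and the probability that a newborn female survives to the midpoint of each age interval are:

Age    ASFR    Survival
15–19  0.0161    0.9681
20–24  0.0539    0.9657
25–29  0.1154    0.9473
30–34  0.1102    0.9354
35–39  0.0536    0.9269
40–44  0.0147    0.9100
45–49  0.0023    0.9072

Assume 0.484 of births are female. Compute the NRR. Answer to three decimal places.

Proportion female at birth = 0.484.
Each age group contributes 5 × ASFR × survival:
  15–19: 5 × 0.0161 × 0.9681 = 0.07793
  20–24: 5 × 0.0539 × 0.9657 = 0.26026
  25–29: 5 × 0.1154 × 0.9473 = 0.54659
  30–34: 5 × 0.1102 × 0.9354 = 0.51541
  35–39: 5 × 0.0536 × 0.9269 = 0.24841
  40–44: 5 × 0.0147 × 0.9100 = 0.06689
  45–49: 5 × 0.0023 × 0.9072 = 0.01043
Sum = 1.72592
NRR = 0.484 × 1.72592 = 0.83535
With NRR below 1 the population is below replacement fertility.

0.835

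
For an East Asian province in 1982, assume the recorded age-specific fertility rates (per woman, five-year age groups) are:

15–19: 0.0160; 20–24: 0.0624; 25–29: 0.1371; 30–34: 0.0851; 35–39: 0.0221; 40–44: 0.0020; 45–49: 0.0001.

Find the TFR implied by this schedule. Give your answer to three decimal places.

Sum of ASFRs = 0.0160 + 0.0624 + 0.1371 + 0.0851 + 0.0221 + 0.0020 + 0.0001 = 0.3248
TFR = 5 × 0.3248 = 1.624

1.624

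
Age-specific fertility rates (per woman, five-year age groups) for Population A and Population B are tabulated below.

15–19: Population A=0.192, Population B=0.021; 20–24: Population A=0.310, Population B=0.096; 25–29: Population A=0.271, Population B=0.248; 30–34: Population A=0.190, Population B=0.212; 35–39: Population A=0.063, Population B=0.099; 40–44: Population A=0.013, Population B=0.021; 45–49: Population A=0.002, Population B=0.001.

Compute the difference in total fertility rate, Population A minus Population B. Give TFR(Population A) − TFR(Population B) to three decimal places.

Population A:
  Sum of ASFRs = 0.192 + 0.310 + 0.271 + 0.190 + 0.063 + 0.013 + 0.002 = 1.041
  TFR = 5 × 1.041 = 5.205
Population B:
  Sum of ASFRs = 0.021 + 0.096 + 0.248 + 0.212 + 0.099 + 0.021 + 0.001 = 0.698
  TFR = 5 × 0.698 = 3.49
Difference = 5.205 − 3.49 = 1.715

1.715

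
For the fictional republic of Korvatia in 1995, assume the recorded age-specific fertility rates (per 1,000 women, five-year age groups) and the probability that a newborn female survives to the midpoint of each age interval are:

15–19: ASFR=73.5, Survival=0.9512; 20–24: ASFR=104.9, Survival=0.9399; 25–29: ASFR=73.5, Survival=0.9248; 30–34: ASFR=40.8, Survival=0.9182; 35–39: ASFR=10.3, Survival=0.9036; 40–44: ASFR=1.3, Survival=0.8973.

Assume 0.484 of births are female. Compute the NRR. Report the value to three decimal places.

0.688

Proportion female at birth = 0.484.
Each age group contributes 5 × ASFR × survival:
  15–19: 5 × 73.5/1000 × 0.9512 = 0.34957
  20–24: 5 × 104.9/1000 × 0.9399 = 0.49298
  25–29: 5 × 73.5/1000 × 0.9248 = 0.33986
  30–34: 5 × 40.8/1000 × 0.9182 = 0.18731
  35–39: 5 × 10.3/1000 × 0.9036 = 0.04654
  40–44: 5 × 1.3/1000 × 0.8973 = 0.00583
Sum = 1.42209
NRR = 0.484 × 1.42209 = 0.68829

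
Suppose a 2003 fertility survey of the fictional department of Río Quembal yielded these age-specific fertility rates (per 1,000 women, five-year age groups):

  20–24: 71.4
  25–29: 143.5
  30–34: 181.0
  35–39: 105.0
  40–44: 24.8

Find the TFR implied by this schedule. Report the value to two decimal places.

2.63

Sum of ASFRs = 71.4 + 143.5 + 181.0 + 105.0 + 24.8 = 525.7
TFR = 5 × 525.7 / 1000 = 2.6285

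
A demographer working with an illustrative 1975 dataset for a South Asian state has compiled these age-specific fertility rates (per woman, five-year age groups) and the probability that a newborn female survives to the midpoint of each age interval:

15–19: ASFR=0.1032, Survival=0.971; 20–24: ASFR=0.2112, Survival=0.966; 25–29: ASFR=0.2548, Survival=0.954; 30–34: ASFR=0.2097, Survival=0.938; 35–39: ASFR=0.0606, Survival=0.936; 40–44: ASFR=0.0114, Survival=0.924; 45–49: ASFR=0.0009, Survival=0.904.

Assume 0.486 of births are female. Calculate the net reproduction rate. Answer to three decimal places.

1.973

Proportion female at birth = 0.486.
Each age group contributes 5 × ASFR × survival:
  15–19: 5 × 0.1032 × 0.971 = 0.50104
  20–24: 5 × 0.2112 × 0.966 = 1.02010
  25–29: 5 × 0.2548 × 0.954 = 1.21540
  30–34: 5 × 0.2097 × 0.938 = 0.98349
  35–39: 5 × 0.0606 × 0.936 = 0.28361
  40–44: 5 × 0.0114 × 0.924 = 0.05267
  45–49: 5 × 0.0009 × 0.904 = 0.00407
Sum = 4.06038
NRR = 0.486 × 4.06038 = 1.97334
NRR > 1, so each generation more than replaces itself.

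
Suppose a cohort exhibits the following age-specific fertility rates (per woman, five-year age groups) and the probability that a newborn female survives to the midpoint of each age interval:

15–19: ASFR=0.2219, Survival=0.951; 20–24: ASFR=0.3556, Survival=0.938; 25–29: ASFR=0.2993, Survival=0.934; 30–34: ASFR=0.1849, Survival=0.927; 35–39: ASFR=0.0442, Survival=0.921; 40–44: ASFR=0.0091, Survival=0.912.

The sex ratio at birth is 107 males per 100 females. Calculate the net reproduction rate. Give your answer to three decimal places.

2.523

Proportion female at birth = 100 / (100 + 107) = 0.48309.
Per-age-group product (5 × ASFR × survival probability):
  15–19: 5 × 0.2219 × 0.951 = 1.05513
  20–24: 5 × 0.3556 × 0.938 = 1.66776
  25–29: 5 × 0.2993 × 0.934 = 1.39773
  30–34: 5 × 0.1849 × 0.927 = 0.85701
  35–39: 5 × 0.0442 × 0.921 = 0.20354
  40–44: 5 × 0.0091 × 0.912 = 0.04150
Sum = 5.22267
NRR = 0.48309 × 5.22267 = 2.52302
An NRR exceeding 1 indicates intrinsic growth under these rates.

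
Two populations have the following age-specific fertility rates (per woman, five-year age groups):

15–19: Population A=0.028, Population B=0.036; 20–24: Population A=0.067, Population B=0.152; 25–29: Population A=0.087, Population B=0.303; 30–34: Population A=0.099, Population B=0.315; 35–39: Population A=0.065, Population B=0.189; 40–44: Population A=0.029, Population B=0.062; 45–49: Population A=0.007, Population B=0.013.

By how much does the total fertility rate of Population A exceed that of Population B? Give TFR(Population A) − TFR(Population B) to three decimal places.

Population A:
  Sum of ASFRs = 0.028 + 0.067 + 0.087 + 0.099 + 0.065 + 0.029 + 0.007 = 0.382
  TFR = 5 × 0.382 = 1.91
Population B:
  Sum of ASFRs = 0.036 + 0.152 + 0.303 + 0.315 + 0.189 + 0.062 + 0.013 = 1.070
  TFR = 5 × 1.070 = 5.35
Difference = 1.91 − 5.35 = -3.44

-3.440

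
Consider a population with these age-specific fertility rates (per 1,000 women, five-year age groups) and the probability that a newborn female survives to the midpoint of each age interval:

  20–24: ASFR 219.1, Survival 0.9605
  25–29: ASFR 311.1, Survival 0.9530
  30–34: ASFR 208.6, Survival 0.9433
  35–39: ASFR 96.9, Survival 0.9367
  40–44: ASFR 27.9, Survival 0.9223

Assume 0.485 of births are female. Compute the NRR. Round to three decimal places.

Proportion female at birth = 0.485.
Survival-weighted fertility by age (5·fₓ·Sₓ):
  20–24: 5 × 219.1/1000 × 0.9605 = 1.05223
  25–29: 5 × 311.1/1000 × 0.9530 = 1.48239
  30–34: 5 × 208.6/1000 × 0.9433 = 0.98386
  35–39: 5 × 96.9/1000 × 0.9367 = 0.45383
  40–44: 5 × 27.9/1000 × 0.9223 = 0.12866
Sum = 4.10097
NRR = 0.485 × 4.10097 = 1.98897
An NRR exceeding 1 indicates intrinsic growth under these rates.

1.989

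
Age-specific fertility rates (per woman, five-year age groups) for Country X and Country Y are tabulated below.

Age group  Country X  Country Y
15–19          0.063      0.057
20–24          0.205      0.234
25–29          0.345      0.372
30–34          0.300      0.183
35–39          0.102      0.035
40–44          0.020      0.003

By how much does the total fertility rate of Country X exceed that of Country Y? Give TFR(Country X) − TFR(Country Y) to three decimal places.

Country X:
  Sum of ASFRs = 0.063 + 0.205 + 0.345 + 0.300 + 0.102 + 0.020 = 1.035
  TFR = 5 × 1.035 = 5.175
Country Y:
  Sum of ASFRs = 0.057 + 0.234 + 0.372 + 0.183 + 0.035 + 0.003 = 0.884
  TFR = 5 × 0.884 = 4.42
Difference = 5.175 − 4.42 = 0.755

0.755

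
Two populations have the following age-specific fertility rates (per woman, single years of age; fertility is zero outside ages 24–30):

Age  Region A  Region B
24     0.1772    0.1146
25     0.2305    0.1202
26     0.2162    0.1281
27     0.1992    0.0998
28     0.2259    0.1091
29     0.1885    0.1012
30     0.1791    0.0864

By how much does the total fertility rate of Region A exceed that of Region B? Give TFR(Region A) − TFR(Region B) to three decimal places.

Region A:
  Sum of ASFRs = 0.1772 + 0.2305 + 0.2162 + 0.1992 + 0.2259 + 0.1885 + 0.1791 = 1.4166
  TFR = 1.4166
Region B:
  Sum of ASFRs = 0.1146 + 0.1202 + 0.1281 + 0.0998 + 0.1091 + 0.1012 + 0.0864 = 0.7594
  TFR = 0.7594
Difference = 1.4166 − 0.7594 = 0.6572

0.657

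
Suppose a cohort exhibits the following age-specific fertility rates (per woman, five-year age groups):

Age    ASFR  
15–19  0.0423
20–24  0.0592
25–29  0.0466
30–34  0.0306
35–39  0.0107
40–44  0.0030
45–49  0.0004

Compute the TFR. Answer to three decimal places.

Sum of ASFRs = 0.0423 + 0.0592 + 0.0466 + 0.0306 + 0.0107 + 0.0030 + 0.0004 = 0.1928
TFR = 5 × 0.1928 = 0.964

0.964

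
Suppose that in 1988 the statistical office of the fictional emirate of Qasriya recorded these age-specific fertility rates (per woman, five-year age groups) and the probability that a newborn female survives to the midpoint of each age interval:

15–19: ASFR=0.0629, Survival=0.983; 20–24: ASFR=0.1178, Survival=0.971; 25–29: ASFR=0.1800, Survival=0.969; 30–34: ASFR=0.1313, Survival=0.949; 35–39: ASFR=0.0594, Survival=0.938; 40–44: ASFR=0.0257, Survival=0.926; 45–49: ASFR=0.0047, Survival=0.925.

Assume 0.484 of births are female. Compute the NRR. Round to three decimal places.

Proportion female at birth = 0.484.
Survival-weighted fertility by age (5·fₓ·Sₓ):
  15–19: 5 × 0.0629 × 0.983 = 0.30915
  20–24: 5 × 0.1178 × 0.971 = 0.57192
  25–29: 5 × 0.1800 × 0.969 = 0.87210
  30–34: 5 × 0.1313 × 0.949 = 0.62302
  35–39: 5 × 0.0594 × 0.938 = 0.27859
  40–44: 5 × 0.0257 × 0.926 = 0.11899
  45–49: 5 × 0.0047 × 0.925 = 0.02174
Sum = 2.79551
NRR = 0.484 × 2.79551 = 1.35303
NRR > 1, so each generation more than replaces itself.

1.353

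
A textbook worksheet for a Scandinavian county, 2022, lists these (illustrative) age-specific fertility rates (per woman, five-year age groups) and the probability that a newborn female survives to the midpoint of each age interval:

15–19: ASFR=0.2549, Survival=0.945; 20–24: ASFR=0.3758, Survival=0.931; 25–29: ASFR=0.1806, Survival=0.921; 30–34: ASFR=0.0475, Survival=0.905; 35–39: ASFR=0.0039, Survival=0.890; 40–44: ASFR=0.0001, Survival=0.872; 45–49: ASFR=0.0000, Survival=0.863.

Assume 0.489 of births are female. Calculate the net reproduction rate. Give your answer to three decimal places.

Proportion female at birth = 0.489.
Per-age-group product (5 × ASFR × survival probability):
  15–19: 5 × 0.2549 × 0.945 = 1.20440
  20–24: 5 × 0.3758 × 0.931 = 1.74935
  25–29: 5 × 0.1806 × 0.921 = 0.83166
  30–34: 5 × 0.0475 × 0.905 = 0.21494
  35–39: 5 × 0.0039 × 0.890 = 0.01736
  40–44: 5 × 0.0001 × 0.872 = 0.00044
  45–49: 5 × 0.0000 × 0.863 = 0.00000
Sum = 4.01815
NRR = 0.489 × 4.01815 = 1.96488

1.965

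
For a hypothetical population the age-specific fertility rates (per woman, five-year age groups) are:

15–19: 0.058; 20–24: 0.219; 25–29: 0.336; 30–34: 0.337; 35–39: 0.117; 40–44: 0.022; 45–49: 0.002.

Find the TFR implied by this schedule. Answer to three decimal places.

5.455

Sum of ASFRs = 0.058 + 0.219 + 0.336 + 0.337 + 0.117 + 0.022 + 0.002 = 1.091
TFR = 5 × 1.091 = 5.455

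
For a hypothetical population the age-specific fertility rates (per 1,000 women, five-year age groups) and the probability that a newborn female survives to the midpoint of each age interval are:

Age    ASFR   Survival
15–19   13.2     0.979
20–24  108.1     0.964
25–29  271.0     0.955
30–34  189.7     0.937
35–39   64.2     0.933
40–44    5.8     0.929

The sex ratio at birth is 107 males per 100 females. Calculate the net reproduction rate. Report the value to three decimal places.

1.495

Proportion female at birth = 100 / (100 + 107) = 0.48309.
Survival-weighted fertility by age (5·fₓ·Sₓ):
  15–19: 5 × 13.2/1000 × 0.979 = 0.06461
  20–24: 5 × 108.1/1000 × 0.964 = 0.52104
  25–29: 5 × 271.0/1000 × 0.955 = 1.29403
  30–34: 5 × 189.7/1000 × 0.937 = 0.88874
  35–39: 5 × 64.2/1000 × 0.933 = 0.29949
  40–44: 5 × 5.8/1000 × 0.929 = 0.02694
Sum = 3.09485
NRR = 0.48309 × 3.09485 = 1.49509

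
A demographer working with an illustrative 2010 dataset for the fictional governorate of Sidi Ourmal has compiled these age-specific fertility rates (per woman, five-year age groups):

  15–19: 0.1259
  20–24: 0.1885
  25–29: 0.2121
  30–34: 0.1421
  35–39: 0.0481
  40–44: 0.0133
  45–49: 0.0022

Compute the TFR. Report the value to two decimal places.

Sum of ASFRs = 0.1259 + 0.1885 + 0.2121 + 0.1421 + 0.0481 + 0.0133 + 0.0022 = 0.7322
TFR = 5 × 0.7322 = 3.661

3.66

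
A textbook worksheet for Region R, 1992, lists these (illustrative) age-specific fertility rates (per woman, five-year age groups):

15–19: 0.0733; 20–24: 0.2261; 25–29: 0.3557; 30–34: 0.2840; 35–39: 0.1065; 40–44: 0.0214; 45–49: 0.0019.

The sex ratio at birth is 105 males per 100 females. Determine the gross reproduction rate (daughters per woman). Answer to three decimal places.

Proportion female at birth = 100 / (100 + 105) = 0.48780.
Sum of ASFRs = 0.0733 + 0.2261 + 0.3557 + 0.2840 + 0.1065 + 0.0214 + 0.0019 = 1.0689
TFR = 5 × 1.0689 = 5.3445
GRR = 0.48780 × 5.3445 = 2.60705

2.607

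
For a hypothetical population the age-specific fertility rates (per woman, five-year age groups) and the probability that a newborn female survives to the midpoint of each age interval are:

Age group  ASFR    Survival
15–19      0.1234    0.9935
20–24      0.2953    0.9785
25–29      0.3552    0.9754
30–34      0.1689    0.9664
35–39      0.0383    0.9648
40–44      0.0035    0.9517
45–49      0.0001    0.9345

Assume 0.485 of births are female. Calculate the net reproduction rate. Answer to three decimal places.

Proportion female at birth = 0.485.
Per-age-group product (5 × ASFR × survival probability):
  15–19: 5 × 0.1234 × 0.9935 = 0.61299
  20–24: 5 × 0.2953 × 0.9785 = 1.44476
  25–29: 5 × 0.3552 × 0.9754 = 1.73231
  30–34: 5 × 0.1689 × 0.9664 = 0.81612
  35–39: 5 × 0.0383 × 0.9648 = 0.18476
  40–44: 5 × 0.0035 × 0.9517 = 0.01665
  45–49: 5 × 0.0001 × 0.9345 = 0.00047
Sum = 4.80806
NRR = 0.485 × 4.80806 = 2.33191
NRR > 1, so each generation more than replaces itself.

2.332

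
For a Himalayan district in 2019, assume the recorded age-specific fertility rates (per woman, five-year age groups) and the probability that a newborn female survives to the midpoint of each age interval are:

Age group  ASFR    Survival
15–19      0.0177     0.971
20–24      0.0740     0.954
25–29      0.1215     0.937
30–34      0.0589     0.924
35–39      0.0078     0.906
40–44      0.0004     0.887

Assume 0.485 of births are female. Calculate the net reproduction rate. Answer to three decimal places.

Proportion female at birth = 0.485.
Survival-weighted fertility by age (5·fₓ·Sₓ):
  15–19: 5 × 0.0177 × 0.971 = 0.08593
  20–24: 5 × 0.0740 × 0.954 = 0.35298
  25–29: 5 × 0.1215 × 0.937 = 0.56923
  30–34: 5 × 0.0589 × 0.924 = 0.27212
  35–39: 5 × 0.0078 × 0.906 = 0.03533
  40–44: 5 × 0.0004 × 0.887 = 0.00177
Sum = 1.31736
NRR = 0.485 × 1.31736 = 0.63892

0.639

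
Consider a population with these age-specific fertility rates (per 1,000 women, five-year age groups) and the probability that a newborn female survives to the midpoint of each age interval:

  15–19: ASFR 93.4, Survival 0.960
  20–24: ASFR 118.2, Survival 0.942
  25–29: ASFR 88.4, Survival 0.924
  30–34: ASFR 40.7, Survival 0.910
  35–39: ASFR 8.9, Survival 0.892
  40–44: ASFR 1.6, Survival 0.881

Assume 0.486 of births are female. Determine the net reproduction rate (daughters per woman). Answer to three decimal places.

Proportion female at birth = 0.486.
Per-age-group product (5 × ASFR × survival probability):
  15–19: 5 × 93.4/1000 × 0.960 = 0.44832
  20–24: 5 × 118.2/1000 × 0.942 = 0.55672
  25–29: 5 × 88.4/1000 × 0.924 = 0.40841
  30–34: 5 × 40.7/1000 × 0.910 = 0.18519
  35–39: 5 × 8.9/1000 × 0.892 = 0.03969
  40–44: 5 × 1.6/1000 × 0.881 = 0.00705
Sum = 1.64538
NRR = 0.486 × 1.64538 = 0.79965
NRR < 1, so the cohort does not fully replace itself.

0.800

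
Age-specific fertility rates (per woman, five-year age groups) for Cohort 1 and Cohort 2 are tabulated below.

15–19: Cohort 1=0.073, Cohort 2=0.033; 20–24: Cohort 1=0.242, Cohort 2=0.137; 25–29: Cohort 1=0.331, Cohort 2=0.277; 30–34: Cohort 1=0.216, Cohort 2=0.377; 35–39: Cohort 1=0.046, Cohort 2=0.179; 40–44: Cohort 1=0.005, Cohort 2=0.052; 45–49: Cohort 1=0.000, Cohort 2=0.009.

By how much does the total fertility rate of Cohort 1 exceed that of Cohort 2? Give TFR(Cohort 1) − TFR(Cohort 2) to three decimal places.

-0.755

Cohort 1:
  Sum of ASFRs = 0.073 + 0.242 + 0.331 + 0.216 + 0.046 + 0.005 + 0.000 = 0.913
  TFR = 5 × 0.913 = 4.565
Cohort 2:
  Sum of ASFRs = 0.033 + 0.137 + 0.277 + 0.377 + 0.179 + 0.052 + 0.009 = 1.064
  TFR = 5 × 1.064 = 5.32
Difference = 4.565 − 5.32 = -0.755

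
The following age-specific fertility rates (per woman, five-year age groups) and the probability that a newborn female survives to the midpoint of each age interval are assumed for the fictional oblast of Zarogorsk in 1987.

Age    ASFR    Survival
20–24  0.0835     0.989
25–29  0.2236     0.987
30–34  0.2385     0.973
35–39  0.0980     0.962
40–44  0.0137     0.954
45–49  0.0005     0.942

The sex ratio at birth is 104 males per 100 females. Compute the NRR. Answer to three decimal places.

1.576

Proportion female at birth = 100 / (100 + 104) = 0.49020.
Per-age-group product (5 × ASFR × survival probability):
  20–24: 5 × 0.0835 × 0.989 = 0.41291
  25–29: 5 × 0.2236 × 0.987 = 1.10347
  30–34: 5 × 0.2385 × 0.973 = 1.16030
  35–39: 5 × 0.0980 × 0.962 = 0.47138
  40–44: 5 × 0.0137 × 0.954 = 0.06535
  45–49: 5 × 0.0005 × 0.942 = 0.00236
Sum = 3.21577
NRR = 0.49020 × 3.21577 = 1.57637
An NRR exceeding 1 indicates intrinsic growth under these rates.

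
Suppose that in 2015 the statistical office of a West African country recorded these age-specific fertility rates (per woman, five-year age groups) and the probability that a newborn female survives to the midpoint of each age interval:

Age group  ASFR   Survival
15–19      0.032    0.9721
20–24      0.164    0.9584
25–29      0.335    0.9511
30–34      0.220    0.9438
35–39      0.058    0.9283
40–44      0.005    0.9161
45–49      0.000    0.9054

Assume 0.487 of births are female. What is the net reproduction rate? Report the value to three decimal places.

1.882

Proportion female at birth = 0.487.
Each age group contributes 5 × ASFR × survival:
  15–19: 5 × 0.032 × 0.9721 = 0.15554
  20–24: 5 × 0.164 × 0.9584 = 0.78589
  25–29: 5 × 0.335 × 0.9511 = 1.59309
  30–34: 5 × 0.220 × 0.9438 = 1.03818
  35–39: 5 × 0.058 × 0.9283 = 0.26921
  40–44: 5 × 0.005 × 0.9161 = 0.02290
  45–49: 5 × 0.000 × 0.9054 = 0.00000
Sum = 3.86481
NRR = 0.487 × 3.86481 = 1.88216
With NRR above 1 the population is above replacement fertility.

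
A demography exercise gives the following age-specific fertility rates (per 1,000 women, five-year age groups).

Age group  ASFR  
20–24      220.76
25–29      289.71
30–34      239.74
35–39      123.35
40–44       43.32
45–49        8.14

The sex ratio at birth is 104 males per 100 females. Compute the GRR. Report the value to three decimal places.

2.267

Proportion female at birth = 100 / (100 + 104) = 0.49020.
Sum of ASFRs = 220.76 + 289.71 + 239.74 + 123.35 + 43.32 + 8.14 = 925.02
TFR = 5 × 925.02 / 1000 = 4.6251
GRR = 0.49020 × 4.6251 = 2.26722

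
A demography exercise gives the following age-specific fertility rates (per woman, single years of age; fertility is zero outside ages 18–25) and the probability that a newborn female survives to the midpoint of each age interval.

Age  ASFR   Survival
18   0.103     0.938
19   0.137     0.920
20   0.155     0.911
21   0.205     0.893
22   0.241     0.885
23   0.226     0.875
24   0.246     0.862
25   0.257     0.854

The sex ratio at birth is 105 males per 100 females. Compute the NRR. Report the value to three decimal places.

0.678

Proportion female at birth = 100 / (100 + 105) = 0.48780.
Each age group contributes 1 × ASFR × survival:
  18: 1 × 0.103 × 0.938 = 0.09661
  19: 1 × 0.137 × 0.920 = 0.12604
  20: 1 × 0.155 × 0.911 = 0.14121
  21: 1 × 0.205 × 0.893 = 0.18307
  22: 1 × 0.241 × 0.885 = 0.21329
  23: 1 × 0.226 × 0.875 = 0.19775
  24: 1 × 0.246 × 0.862 = 0.21205
  25: 1 × 0.257 × 0.854 = 0.21948
Sum = 1.38950
NRR = 0.48780 × 1.38950 = 0.67780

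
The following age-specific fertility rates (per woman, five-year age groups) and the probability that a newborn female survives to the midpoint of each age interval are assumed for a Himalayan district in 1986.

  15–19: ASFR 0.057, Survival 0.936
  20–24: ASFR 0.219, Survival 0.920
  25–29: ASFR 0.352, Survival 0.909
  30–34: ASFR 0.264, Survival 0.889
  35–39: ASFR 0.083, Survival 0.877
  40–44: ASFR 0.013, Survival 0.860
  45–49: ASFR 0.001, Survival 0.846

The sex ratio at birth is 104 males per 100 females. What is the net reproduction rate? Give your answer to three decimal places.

2.192

Proportion female at birth = 100 / (100 + 104) = 0.49020.
Survival-weighted fertility by age (5·fₓ·Sₓ):
  15–19: 5 × 0.057 × 0.936 = 0.26676
  20–24: 5 × 0.219 × 0.920 = 1.00740
  25–29: 5 × 0.352 × 0.909 = 1.59984
  30–34: 5 × 0.264 × 0.889 = 1.17348
  35–39: 5 × 0.083 × 0.877 = 0.36396
  40–44: 5 × 0.013 × 0.860 = 0.05590
  45–49: 5 × 0.001 × 0.846 = 0.00423
Sum = 4.47157
NRR = 0.49020 × 4.47157 = 2.19196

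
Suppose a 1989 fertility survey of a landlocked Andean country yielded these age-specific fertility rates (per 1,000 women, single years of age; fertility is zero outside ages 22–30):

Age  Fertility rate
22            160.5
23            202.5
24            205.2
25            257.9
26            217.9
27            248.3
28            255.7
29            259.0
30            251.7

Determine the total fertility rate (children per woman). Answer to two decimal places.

2.06

Sum of ASFRs = 160.5 + 202.5 + 205.2 + 257.9 + 217.9 + 248.3 + 255.7 + 259.0 + 251.7 = 2058.7
TFR = 2058.7 / 1000 = 2.0587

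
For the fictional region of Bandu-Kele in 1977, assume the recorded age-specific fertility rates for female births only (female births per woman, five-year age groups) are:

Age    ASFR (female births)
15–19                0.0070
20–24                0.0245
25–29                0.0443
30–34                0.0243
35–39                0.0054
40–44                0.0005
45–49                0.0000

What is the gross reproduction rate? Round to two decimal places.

0.53

Sum of female ASFRs = 0.0070 + 0.0245 + 0.0443 + 0.0243 + 0.0054 + 0.0005 + 0.0000 = 0.1060
GRR = 5 × 0.1060 = 0.53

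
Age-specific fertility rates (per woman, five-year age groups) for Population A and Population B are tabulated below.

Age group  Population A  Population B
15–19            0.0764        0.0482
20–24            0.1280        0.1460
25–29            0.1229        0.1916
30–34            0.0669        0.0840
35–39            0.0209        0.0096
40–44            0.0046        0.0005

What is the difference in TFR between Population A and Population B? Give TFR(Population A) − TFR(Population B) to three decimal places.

Population A:
  Sum of ASFRs = 0.0764 + 0.1280 + 0.1229 + 0.0669 + 0.0209 + 0.0046 = 0.4197
  TFR = 5 × 0.4197 = 2.0985
Population B:
  Sum of ASFRs = 0.0482 + 0.1460 + 0.1916 + 0.0840 + 0.0096 + 0.0005 = 0.4799
  TFR = 5 × 0.4799 = 2.3995
Difference = 2.0985 − 2.3995 = -0.301

-0.301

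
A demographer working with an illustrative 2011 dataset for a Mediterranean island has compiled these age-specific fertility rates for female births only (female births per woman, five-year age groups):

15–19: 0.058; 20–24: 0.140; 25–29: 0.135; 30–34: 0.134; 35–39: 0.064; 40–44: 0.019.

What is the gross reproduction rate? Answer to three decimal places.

2.750

Sum of female ASFRs = 0.058 + 0.140 + 0.135 + 0.134 + 0.064 + 0.019 = 0.550
GRR = 5 × 0.550 = 2.75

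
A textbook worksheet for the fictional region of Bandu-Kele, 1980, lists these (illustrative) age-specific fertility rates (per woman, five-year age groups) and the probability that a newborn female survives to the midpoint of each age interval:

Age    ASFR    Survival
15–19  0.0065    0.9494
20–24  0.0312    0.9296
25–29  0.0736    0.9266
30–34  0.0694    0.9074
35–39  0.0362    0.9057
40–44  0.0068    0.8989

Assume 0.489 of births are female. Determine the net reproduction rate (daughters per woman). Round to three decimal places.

Proportion female at birth = 0.489.
Per-age-group product (5 × ASFR × survival probability):
  15–19: 5 × 0.0065 × 0.9494 = 0.03086
  20–24: 5 × 0.0312 × 0.9296 = 0.14502
  25–29: 5 × 0.0736 × 0.9266 = 0.34099
  30–34: 5 × 0.0694 × 0.9074 = 0.31487
  35–39: 5 × 0.0362 × 0.9057 = 0.16393
  40–44: 5 × 0.0068 × 0.8989 = 0.03056
Sum = 1.02623
NRR = 0.489 × 1.02623 = 0.50183

0.502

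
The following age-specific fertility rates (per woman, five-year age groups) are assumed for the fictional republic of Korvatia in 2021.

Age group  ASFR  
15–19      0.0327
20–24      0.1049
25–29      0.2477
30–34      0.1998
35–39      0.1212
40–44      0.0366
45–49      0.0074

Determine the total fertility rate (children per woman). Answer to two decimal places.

Sum of ASFRs = 0.0327 + 0.1049 + 0.2477 + 0.1998 + 0.1212 + 0.0366 + 0.0074 = 0.7503
TFR = 5 × 0.7503 = 3.7515

3.75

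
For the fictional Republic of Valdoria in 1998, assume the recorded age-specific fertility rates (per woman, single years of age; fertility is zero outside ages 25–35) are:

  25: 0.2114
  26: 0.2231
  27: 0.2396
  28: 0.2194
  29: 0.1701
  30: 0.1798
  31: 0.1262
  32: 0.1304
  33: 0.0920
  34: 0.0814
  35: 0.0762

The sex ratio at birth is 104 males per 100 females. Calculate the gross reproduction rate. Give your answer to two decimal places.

Proportion female at birth = 100 / (100 + 104) = 0.49020.
Sum of ASFRs = 0.2114 + 0.2231 + 0.2396 + 0.2194 + 0.1701 + 0.1798 + 0.1262 + 0.1304 + 0.0920 + 0.0814 + 0.0762 = 1.7496
TFR = 1.7496
GRR = 0.49020 × 1.7496 = 0.85765

0.86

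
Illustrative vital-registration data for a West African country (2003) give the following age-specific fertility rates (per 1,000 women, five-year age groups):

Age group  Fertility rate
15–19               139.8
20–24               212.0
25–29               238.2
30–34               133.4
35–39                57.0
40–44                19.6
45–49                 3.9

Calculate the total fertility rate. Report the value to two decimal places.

4.02

Sum of ASFRs = 139.8 + 212.0 + 238.2 + 133.4 + 57.0 + 19.6 + 3.9 = 803.9
TFR = 5 × 803.9 / 1000 = 4.0195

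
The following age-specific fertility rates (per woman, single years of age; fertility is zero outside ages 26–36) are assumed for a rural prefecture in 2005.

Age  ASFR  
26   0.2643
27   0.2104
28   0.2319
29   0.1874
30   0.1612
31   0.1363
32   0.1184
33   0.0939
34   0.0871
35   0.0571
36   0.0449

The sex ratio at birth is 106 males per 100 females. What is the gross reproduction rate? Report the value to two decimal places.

0.77

Proportion female at birth = 100 / (100 + 106) = 0.48544.
Sum of ASFRs = 0.2643 + 0.2104 + 0.2319 + 0.1874 + 0.1612 + 0.1363 + 0.1184 + 0.0939 + 0.0871 + 0.0571 + 0.0449 = 1.5929
TFR = 1.5929
GRR = 0.48544 × 1.5929 = 0.77326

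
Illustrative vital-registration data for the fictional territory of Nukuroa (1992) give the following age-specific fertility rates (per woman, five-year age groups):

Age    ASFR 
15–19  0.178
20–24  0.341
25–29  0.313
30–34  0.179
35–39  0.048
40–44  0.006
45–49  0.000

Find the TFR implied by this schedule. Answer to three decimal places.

5.325

Sum of ASFRs = 0.178 + 0.341 + 0.313 + 0.179 + 0.048 + 0.006 + 0.000 = 1.065
TFR = 5 × 1.065 = 5.325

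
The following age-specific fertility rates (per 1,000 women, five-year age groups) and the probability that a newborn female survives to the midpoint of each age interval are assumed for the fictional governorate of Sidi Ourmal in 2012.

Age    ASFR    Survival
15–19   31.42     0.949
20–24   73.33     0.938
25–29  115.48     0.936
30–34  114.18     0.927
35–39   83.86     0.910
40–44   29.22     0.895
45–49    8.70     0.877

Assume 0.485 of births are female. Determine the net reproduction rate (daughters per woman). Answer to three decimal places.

1.025

Proportion female at birth = 0.485.
Each age group contributes 5 × ASFR × survival:
  15–19: 5 × 31.42/1000 × 0.949 = 0.14909
  20–24: 5 × 73.33/1000 × 0.938 = 0.34392
  25–29: 5 × 115.48/1000 × 0.936 = 0.54045
  30–34: 5 × 114.18/1000 × 0.927 = 0.52922
  35–39: 5 × 83.86/1000 × 0.910 = 0.38156
  40–44: 5 × 29.22/1000 × 0.895 = 0.13076
  45–49: 5 × 8.70/1000 × 0.877 = 0.03815
Sum = 2.11315
NRR = 0.485 × 2.11315 = 1.02488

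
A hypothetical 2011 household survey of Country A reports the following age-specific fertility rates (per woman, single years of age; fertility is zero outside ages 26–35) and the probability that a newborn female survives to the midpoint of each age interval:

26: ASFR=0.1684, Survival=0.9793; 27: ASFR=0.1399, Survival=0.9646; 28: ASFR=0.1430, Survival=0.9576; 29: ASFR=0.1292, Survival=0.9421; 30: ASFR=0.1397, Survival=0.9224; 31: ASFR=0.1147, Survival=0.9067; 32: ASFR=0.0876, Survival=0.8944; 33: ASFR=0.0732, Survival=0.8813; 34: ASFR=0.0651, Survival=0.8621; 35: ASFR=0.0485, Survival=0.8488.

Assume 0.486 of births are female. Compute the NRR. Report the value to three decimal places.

Proportion female at birth = 0.486.
Weighting each age-specific rate by interval width and survival:
  26: 1 × 0.1684 × 0.9793 = 0.16491
  27: 1 × 0.1399 × 0.9646 = 0.13495
  28: 1 × 0.1430 × 0.9576 = 0.13694
  29: 1 × 0.1292 × 0.9421 = 0.12172
  30: 1 × 0.1397 × 0.9224 = 0.12886
  31: 1 × 0.1147 × 0.9067 = 0.10400
  32: 1 × 0.0876 × 0.8944 = 0.07835
  33: 1 × 0.0732 × 0.8813 = 0.06451
  34: 1 × 0.0651 × 0.8621 = 0.05612
  35: 1 × 0.0485 × 0.8488 = 0.04117
Sum = 1.03153
NRR = 0.486 × 1.03153 = 0.50132

0.501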